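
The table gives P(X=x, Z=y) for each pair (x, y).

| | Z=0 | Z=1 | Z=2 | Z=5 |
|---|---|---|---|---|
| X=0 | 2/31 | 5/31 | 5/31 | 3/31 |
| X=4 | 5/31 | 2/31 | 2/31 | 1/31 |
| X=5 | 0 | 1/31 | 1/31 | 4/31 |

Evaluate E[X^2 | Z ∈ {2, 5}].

P(Z ∈ {2, 5}) = 16/31.
Σ X^2·P over the event = 0·(5/31) + 0·(3/31) + 16·(2/31) + 16·(1/31) + 25·(1/31) + 25·(4/31) = 173/31.
E[X^2 | Z ∈ {2, 5}] = (173/31) / (16/31) = 173/16.

173/16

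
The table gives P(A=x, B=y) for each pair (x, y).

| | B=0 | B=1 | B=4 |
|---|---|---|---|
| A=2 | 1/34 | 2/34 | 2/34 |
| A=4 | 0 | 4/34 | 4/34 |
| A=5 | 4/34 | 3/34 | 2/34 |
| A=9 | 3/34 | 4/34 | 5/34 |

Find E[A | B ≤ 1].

P(B ≤ 1) = 21/34.
Summing A·P(A=x,B=y) over the conditioning event gives 60/17.
E[A | B ≤ 1] = (60/17) / (21/34) = 40/7.

40/7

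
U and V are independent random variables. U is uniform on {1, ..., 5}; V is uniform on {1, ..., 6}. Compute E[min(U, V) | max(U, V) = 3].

9/5

P(max(U, V) = 3) = 1/6.
Summing min(U,V)·P(x,y) over outcomes with max(U, V) = 3 gives 3/10.
E[min(U, V) | max(U, V) = 3] = (3/10) / (1/6) = 9/5.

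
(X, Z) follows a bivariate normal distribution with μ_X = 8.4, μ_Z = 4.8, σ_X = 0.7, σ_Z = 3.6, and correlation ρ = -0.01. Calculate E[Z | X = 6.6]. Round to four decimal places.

The regression of Z on X has slope ρ·σ_Z/σ_X and passes through (μ_X, μ_Z).
E[Z | X=6.6] = 4.8 + (-0.01)·(3.6/0.7)·(6.6 − (8.4)) = 4.8 + (-0.051429)·(-1.8) = 4.8926.

4.8926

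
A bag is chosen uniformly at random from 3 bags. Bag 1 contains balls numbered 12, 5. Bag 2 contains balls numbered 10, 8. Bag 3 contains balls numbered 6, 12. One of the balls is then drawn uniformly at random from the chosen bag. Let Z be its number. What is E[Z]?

53/6

E[Z | bag 1] = (12+5)/2 = 17/2.
E[Z | bag 2] = (10+8)/2 = 9.
E[Z | bag 3] = (6+12)/2 = 9.
By the law of total expectation,
E[Z] = (1/3)·(17/2) + (1/3)·(9) + (1/3)·(9) = 53/6.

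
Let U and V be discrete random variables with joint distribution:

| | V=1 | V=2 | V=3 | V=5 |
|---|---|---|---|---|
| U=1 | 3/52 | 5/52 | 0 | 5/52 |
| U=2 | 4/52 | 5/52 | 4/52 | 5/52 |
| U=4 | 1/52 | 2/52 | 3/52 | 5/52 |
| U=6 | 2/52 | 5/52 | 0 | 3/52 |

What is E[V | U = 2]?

17/6

P(U = 2) = 9/26.
Σ V·P over the event = 1·(4/52) + 2·(5/52) + 3·(4/52) + 5·(5/52) = 51/52.
E[V | U = 2] = (51/52) / (9/26) = 17/6.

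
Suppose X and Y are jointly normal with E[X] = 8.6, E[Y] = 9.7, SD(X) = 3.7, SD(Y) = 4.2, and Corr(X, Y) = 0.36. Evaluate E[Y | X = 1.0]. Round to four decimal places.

6.5943

The regression of Y on X has slope ρ·σ_Y/σ_X and passes through (μ_X, μ_Y).
E[Y | X=1.0] = 9.7 + (0.36)·(4.2/3.7)·(1.0 − (8.6)) = 9.7 + (0.40865)·(-7.6) = 6.5943.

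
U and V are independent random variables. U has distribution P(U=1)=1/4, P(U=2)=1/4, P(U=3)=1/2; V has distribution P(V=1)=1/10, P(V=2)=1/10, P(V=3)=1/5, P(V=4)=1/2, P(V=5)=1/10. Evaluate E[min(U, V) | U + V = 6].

23/10

P(U + V = 6) = 1/4.
Summing min(U,V)·P(x,y) over outcomes with U + V = 6 gives 23/40.
E[min(U, V) | U + V = 6] = (23/40) / (1/4) = 23/10.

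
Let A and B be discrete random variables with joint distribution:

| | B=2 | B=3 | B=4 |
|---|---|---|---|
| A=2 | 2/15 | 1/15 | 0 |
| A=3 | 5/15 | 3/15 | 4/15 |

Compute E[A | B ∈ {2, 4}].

31/11

P(B ∈ {2, 4}) = 11/15.
Summing A·P(A=x,B=y) over the conditioning event gives 31/15.
E[A | B ∈ {2, 4}] = (31/15) / (11/15) = 31/11.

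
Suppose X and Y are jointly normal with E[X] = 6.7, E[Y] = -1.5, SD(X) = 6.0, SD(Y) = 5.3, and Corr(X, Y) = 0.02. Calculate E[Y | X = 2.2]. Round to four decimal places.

-1.5795

E[Y | X=x] = μ_Y + ρ(σ_Y/σ_X)(x − μ_X) for jointly normal variables.
E[Y | X=2.2] = -1.5 + (0.02)·(5.3/6.0)·(2.2 − (6.7)) = -1.5 + (0.017667)·(-4.5) = -1.5795.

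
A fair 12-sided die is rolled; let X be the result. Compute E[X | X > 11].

Given X > 11, X is equally likely to be any of {12}.
E[X | X > 11] = (12) / 1 = 12.

12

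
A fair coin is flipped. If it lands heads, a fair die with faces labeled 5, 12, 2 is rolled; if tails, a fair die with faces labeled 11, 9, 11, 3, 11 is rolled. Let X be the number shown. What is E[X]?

23/3

E[X | heads] = (5+12+2)/3 = 19/3.
E[X | tails] = (11+9+11+3+11)/5 = 9.
By the law of total expectation,
E[X] = (1/2)·(19/3) + (1/2)·(9) = 23/3.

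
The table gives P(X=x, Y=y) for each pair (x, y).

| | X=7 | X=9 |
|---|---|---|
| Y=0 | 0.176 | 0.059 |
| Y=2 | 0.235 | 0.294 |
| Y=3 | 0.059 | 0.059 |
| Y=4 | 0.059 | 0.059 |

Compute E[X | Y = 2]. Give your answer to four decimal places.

P(Y = 2) = 0.529.
Σ X·P over the event = 7·(0.235) + 9·(0.294) = 4.291.
E[X | Y = 2] = (4.291) / (0.529) = 8.1115.

8.1115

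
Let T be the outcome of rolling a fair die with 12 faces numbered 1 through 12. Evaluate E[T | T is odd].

6

Given T is odd, T is equally likely to be any of {1, 3, 5, 7, 9, 11}.
E[T | T is odd] = (1 + 3 + 5 + 7 + 9 + 11) / 6 = 6.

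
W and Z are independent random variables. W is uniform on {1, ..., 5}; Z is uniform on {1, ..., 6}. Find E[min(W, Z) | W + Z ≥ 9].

Outcomes with W + Z ≥ 9: (3,6), (4,5), (4,6), (5,4), (5,5), (5,6), each with probability 1/30.
E[min(W, Z) | W + Z ≥ 9] = (3 + 4 + 4 + 4 + 5 + 5) / 6 = 25/6.

25/6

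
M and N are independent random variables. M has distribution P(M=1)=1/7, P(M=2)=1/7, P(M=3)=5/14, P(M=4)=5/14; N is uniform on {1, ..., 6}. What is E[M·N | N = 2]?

41/7

P(N = 2) = 1/6.
Summing MN·P(x,y) over outcomes with N = 2 gives 41/42.
E[M·N | N = 2] = (41/42) / (1/6) = 41/7.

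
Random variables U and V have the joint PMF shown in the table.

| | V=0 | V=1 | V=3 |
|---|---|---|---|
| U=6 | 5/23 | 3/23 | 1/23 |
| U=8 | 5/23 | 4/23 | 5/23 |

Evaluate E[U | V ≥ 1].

P(V ≥ 1) = 13/23.
Σ U·P over the event = 6·(3/23) + 6·(1/23) + 8·(4/23) + 8·(5/23) = 96/23.
E[U | V ≥ 1] = (96/23) / (13/23) = 96/13.

96/13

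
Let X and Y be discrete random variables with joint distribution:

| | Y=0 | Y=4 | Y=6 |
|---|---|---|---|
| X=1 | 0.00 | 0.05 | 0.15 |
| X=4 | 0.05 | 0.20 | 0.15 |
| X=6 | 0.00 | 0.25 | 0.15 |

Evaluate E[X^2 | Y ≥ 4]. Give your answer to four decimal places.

21.2632

P(Y ≥ 4) = 0.95.
Σ X^2·P over the event = 1·(0.05) + 1·(0.15) + 16·(0.20) + 16·(0.15) + 36·(0.25) + 36·(0.15) = 20.20.
E[X^2 | Y ≥ 4] = (20.20) / (0.95) = 21.2632.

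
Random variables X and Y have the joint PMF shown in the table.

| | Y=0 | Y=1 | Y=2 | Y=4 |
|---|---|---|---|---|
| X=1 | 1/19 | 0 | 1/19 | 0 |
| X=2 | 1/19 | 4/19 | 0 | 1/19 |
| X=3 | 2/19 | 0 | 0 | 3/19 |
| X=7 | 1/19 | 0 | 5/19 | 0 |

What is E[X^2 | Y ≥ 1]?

P(Y ≥ 1) = 14/19.
Σ X^2·P over the event = 1·(1/19) + 4·(4/19) + 4·(1/19) + 9·(3/19) + 49·(5/19) = 293/19.
E[X^2 | Y ≥ 1] = (293/19) / (14/19) = 293/14.

293/14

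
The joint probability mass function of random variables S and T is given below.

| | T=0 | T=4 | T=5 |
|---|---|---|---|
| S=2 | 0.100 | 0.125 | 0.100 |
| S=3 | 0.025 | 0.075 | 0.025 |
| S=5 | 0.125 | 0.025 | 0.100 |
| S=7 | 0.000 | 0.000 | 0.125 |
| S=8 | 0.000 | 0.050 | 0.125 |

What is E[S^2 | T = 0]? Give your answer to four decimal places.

15.0000

P(T = 0) = 0.250.
Σ S^2·P over the event = 4·(0.100) + 9·(0.025) + 25·(0.125) = 3.750.
E[S^2 | T = 0] = (3.750) / (0.250) = 15.0000.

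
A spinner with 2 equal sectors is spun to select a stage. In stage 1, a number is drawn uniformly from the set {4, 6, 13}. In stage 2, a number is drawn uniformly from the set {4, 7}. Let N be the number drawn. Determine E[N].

79/12

E[N | stage 1] = (4+6+13)/3 = 23/3.
E[N | stage 2] = (4+7)/2 = 11/2.
By the law of total expectation,
E[N] = (1/2)·(23/3) + (1/2)·(11/2) = 79/12.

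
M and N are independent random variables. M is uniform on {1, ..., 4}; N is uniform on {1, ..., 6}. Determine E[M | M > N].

10/3

Outcomes with M > N: (2,1), (3,1), (3,2), (4,1), (4,2), (4,3), each with probability 1/24.
E[M | M > N] = (2 + 3 + 3 + 4 + 4 + 4) / 6 = 10/3.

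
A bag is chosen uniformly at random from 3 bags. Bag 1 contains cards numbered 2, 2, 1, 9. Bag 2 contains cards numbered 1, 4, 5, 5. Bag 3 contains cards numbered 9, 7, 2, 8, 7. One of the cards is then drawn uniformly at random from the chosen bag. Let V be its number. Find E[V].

277/60

E[V | bag 1] = (2+2+1+9)/4 = 7/2.
E[V | bag 2] = (1+4+5+5)/4 = 15/4.
E[V | bag 3] = (9+7+2+8+7)/5 = 33/5.
By the law of total expectation,
E[V] = (1/3)·(7/2) + (1/3)·(15/4) + (1/3)·(33/5) = 277/60.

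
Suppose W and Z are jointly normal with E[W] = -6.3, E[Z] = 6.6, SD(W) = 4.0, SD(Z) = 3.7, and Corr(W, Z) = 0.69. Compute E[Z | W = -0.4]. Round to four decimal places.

10.3657

E[Z | W=x] = μ_Z + ρ(σ_Z/σ_W)(x − μ_W) for jointly normal variables.
E[Z | W=-0.4] = 6.6 + (0.69)·(3.7/4.0)·(-0.4 − (-6.3)) = 6.6 + (0.63825)·(5.9) = 10.3657.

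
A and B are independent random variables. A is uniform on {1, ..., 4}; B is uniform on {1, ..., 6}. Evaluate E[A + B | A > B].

5

P(A > B) = 1/4.
Summing (A+B)·P(x,y) over outcomes with A > B gives 5/4.
E[A + B | A > B] = (5/4) / (1/4) = 5.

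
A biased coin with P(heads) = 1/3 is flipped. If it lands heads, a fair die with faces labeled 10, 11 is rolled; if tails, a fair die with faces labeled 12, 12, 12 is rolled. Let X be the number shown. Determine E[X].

23/2

E[X | heads] = (10+11)/2 = 21/2.
E[X | tails] = (12+12+12)/3 = 12.
By the law of total expectation,
E[X] = (1/3)·(21/2) + (2/3)·(12) = 23/2.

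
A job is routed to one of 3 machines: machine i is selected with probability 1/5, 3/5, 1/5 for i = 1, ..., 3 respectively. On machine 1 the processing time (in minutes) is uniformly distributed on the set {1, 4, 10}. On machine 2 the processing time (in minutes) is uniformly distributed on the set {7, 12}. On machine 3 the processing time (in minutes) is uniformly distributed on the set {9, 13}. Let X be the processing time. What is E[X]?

89/10

E[X | machine 1] = (1+4+10)/3 = 5.
E[X | machine 2] = (7+12)/2 = 19/2.
E[X | machine 3] = (9+13)/2 = 11.
By the law of total expectation,
E[X] = (1/5)·(5) + (3/5)·(19/2) + (1/5)·(11) = 89/10.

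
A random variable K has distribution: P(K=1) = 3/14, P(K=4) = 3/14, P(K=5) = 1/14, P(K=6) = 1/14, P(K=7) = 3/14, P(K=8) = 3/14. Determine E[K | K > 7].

8

P(K > 7) = 3/14.
Σ over the event: 8·3/14 = 12/7.
E[K | K > 7] = (12/7) / (3/14) = 8.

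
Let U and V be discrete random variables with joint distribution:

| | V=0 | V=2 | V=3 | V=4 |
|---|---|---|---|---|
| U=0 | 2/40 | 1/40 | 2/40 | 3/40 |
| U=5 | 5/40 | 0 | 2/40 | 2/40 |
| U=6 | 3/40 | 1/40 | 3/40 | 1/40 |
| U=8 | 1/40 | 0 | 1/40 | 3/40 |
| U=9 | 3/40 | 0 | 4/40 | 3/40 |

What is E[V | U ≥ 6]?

54/23

P(U ≥ 6) = 23/40.
Summing V·P(U=x,V=y) over the conditioning event gives 27/20.
E[V | U ≥ 6] = (27/20) / (23/40) = 54/23.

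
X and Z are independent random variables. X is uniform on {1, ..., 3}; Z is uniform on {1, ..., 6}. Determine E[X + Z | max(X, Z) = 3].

24/5

Outcomes with max(X, Z) = 3: (1,3), (2,3), (3,1), (3,2), (3,3), each with probability 1/18.
E[X + Z | max(X, Z) = 3] = (4 + 5 + 4 + 5 + 6) / 5 = 24/5.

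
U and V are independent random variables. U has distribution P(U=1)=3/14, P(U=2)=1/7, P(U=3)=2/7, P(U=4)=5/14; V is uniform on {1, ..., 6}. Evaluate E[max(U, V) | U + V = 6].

P(U + V = 6) = 1/6.
Summing max(U,V)·P(x,y) over outcomes with U + V = 6 gives 55/84.
E[max(U, V) | U + V = 6] = (55/84) / (1/6) = 55/14.

55/14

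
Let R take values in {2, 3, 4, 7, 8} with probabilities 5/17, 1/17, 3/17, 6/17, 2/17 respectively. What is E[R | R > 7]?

P(R > 7) = 2/17.
Σ over the event: 8·2/17 = 16/17.
E[R | R > 7] = (16/17) / (2/17) = 8.

8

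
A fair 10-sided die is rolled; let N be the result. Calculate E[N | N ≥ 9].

19/2

Given N ≥ 9, N is equally likely to be any of {9, 10}.
E[N | N ≥ 9] = (9 + 10) / 2 = 19/2.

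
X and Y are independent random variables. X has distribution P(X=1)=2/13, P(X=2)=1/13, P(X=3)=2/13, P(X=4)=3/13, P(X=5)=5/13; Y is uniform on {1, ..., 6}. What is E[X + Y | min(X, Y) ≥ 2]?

89/11

P(min(X, Y) ≥ 2) = 55/78.
Summing (X+Y)·P(x,y) over outcomes with min(X, Y) ≥ 2 gives 445/78.
E[X + Y | min(X, Y) ≥ 2] = (445/78) / (55/78) = 89/11.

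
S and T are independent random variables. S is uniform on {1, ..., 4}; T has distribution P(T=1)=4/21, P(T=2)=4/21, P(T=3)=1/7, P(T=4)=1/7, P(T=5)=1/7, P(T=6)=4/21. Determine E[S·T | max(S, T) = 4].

P(max(S, T) = 4) = 23/84.
Summing ST·P(x,y) over outcomes with max(S, T) = 4 gives 17/7.
E[S·T | max(S, T) = 4] = (17/7) / (23/84) = 204/23.

204/23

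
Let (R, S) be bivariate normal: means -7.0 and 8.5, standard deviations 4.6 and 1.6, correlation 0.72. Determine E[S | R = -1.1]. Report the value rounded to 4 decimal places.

The regression of S on R has slope ρ·σ_S/σ_R and passes through (μ_R, μ_S).
E[S | R=-1.1] = 8.5 + (0.72)·(1.6/4.6)·(-1.1 − (-7.0)) = 8.5 + (0.250435)·(5.9) = 9.9776.

9.9776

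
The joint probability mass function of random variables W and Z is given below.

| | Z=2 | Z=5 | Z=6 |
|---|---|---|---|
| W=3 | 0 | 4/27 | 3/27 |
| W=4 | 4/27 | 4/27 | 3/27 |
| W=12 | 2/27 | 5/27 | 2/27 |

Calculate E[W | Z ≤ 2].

20/3

P(Z ≤ 2) = 2/9.
Summing W·P(W=x,Z=y) over the conditioning event gives 40/27.
E[W | Z ≤ 2] = (40/27) / (2/9) = 20/3.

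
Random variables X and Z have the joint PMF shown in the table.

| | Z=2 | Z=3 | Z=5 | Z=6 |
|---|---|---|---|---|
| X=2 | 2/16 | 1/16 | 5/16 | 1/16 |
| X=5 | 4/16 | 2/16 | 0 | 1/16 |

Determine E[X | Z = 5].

P(Z = 5) = 5/16.
Σ X·P over the event = 2·(5/16) = 5/8.
E[X | Z = 5] = (5/8) / (5/16) = 2.

2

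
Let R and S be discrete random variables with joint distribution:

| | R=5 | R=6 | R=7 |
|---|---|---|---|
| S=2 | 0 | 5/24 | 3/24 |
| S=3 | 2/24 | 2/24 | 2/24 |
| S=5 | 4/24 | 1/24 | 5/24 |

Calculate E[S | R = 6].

21/8

P(R = 6) = 1/3.
Σ S·P over the event = 2·(5/24) + 3·(2/24) + 5·(1/24) = 7/8.
E[S | R = 6] = (7/8) / (1/3) = 21/8.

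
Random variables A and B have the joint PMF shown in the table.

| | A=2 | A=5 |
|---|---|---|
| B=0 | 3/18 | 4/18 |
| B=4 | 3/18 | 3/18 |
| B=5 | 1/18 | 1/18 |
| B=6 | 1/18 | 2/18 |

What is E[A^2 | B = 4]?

29/2

P(B = 4) = 1/3.
Σ A^2·P over the event = 4·(3/18) + 25·(3/18) = 29/6.
E[A^2 | B = 4] = (29/6) / (1/3) = 29/2.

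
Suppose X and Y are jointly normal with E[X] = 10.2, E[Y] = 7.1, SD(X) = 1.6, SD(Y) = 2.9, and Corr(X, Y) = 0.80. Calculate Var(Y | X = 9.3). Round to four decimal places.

Var(Y | X=x) = (1 − ρ²)·σ_Y².
Var(Y | X=9.3) = (2.9)²·(1 − (0.80)²) = 8.41·0.36 = 3.0276.

3.0276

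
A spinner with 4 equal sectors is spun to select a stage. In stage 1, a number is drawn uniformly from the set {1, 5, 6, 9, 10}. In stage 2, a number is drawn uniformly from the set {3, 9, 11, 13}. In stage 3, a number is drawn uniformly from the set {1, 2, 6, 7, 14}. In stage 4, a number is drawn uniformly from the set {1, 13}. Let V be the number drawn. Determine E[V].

141/20

E[V | stage 1] = (1+5+6+9+10)/5 = 31/5.
E[V | stage 2] = (3+9+11+13)/4 = 9.
E[V | stage 3] = (1+2+6+7+14)/5 = 6.
E[V | stage 4] = (1+13)/2 = 7.
E[V] = (1/4)·(31/5) + (1/4)·(9) + (1/4)·(6) + (1/4)·(7) = 141/20.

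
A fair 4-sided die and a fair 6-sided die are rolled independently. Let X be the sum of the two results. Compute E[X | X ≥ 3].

142/23

P(X ≥ 3) = 23/24.
Σ over the event: 3·1/12 + 4·1/8 + 5·1/6 + 6·1/6 + 7·1/6 + 8·1/8 + 9·1/12 + 10·1/24 = 71/12.
E[X | X ≥ 3] = (71/12) / (23/24) = 142/23.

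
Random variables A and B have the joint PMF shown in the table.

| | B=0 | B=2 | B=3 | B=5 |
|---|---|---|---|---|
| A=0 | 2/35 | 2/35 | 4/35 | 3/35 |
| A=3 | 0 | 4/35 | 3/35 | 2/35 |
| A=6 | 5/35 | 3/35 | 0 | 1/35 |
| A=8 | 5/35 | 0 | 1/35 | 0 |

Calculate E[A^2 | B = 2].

16

P(B = 2) = 9/35.
Σ A^2·P over the event = 0·(2/35) + 9·(4/35) + 36·(3/35) = 144/35.
E[A^2 | B = 2] = (144/35) / (9/35) = 16.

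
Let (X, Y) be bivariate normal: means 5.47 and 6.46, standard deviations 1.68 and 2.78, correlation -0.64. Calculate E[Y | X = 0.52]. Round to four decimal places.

11.7023

For a bivariate normal, E[Y | X=x] = μ_Y + ρ·(σ_Y/σ_X)·(x − μ_X).
E[Y | X=0.52] = 6.46 + (-0.64)·(2.78/1.68)·(0.52 − (5.47)) = 6.46 + (-1.05905)·(-4.95) = 11.7023.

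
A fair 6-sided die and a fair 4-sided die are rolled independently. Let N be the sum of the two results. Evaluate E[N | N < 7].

32/7

P(N < 7) = 7/12.
Σ over the event: 2·1/24 + 3·1/12 + 4·1/8 + 5·1/6 + 6·1/6 = 8/3.
E[N | N < 7] = (8/3) / (7/12) = 32/7.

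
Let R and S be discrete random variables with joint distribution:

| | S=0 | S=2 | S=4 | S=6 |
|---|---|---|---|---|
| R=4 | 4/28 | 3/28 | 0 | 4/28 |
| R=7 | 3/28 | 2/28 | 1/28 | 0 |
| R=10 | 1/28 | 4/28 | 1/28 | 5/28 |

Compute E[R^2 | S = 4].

P(S = 4) = 1/14.
Summing R^2·P(R=x,S=y) over the conditioning event gives 149/28.
E[R^2 | S = 4] = (149/28) / (1/14) = 149/2.

149/2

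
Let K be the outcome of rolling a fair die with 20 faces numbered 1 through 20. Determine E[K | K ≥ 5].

25/2

P(K ≥ 5) = 4/5.
E[K | K ≥ 5] = (10) / (4/5) = 25/2.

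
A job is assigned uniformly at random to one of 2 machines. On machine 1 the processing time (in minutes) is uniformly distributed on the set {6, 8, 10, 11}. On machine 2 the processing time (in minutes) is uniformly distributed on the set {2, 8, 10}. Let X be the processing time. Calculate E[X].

185/24

E[X | machine 1] = (6+8+10+11)/4 = 35/4.
E[X | machine 2] = (2+8+10)/3 = 20/3.
By the law of total expectation,
E[X] = (1/2)·(35/4) + (1/2)·(20/3) = 185/24.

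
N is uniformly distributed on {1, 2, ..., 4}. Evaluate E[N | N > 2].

Given N > 2, N is equally likely to be any of {3, 4}.
E[N | N > 2] = (3 + 4) / 2 = 7/2.

7/2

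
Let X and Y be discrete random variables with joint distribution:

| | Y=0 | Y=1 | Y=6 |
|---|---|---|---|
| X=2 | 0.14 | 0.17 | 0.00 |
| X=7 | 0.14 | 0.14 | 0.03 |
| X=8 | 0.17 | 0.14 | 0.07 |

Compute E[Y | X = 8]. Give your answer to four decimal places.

P(X = 8) = 0.38.
Σ Y·P over the event = 0·(0.17) + 1·(0.14) + 6·(0.07) = 0.56.
E[Y | X = 8] = (0.56) / (0.38) = 1.4737.

1.4737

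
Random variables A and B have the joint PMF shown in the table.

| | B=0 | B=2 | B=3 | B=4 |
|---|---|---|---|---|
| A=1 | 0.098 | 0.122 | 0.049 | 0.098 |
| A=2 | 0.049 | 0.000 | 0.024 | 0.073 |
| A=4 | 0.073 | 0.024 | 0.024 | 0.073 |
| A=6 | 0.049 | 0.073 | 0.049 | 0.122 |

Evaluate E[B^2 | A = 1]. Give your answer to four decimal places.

P(A = 1) = 0.367.
Σ B^2·P over the event = 0·(0.098) + 4·(0.122) + 9·(0.049) + 16·(0.098) = 2.497.
E[B^2 | A = 1] = (2.497) / (0.367) = 6.8038.

6.8038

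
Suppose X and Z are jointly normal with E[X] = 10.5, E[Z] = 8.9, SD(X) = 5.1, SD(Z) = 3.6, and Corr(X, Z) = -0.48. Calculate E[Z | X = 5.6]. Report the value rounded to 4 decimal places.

E[Z | X=x] = μ_Z + ρ(σ_Z/σ_X)(x − μ_X) for jointly normal variables.
E[Z | X=5.6] = 8.9 + (-0.48)·(3.6/5.1)·(5.6 − (10.5)) = 8.9 + (-0.33882)·(-4.9) = 10.5602.

10.5602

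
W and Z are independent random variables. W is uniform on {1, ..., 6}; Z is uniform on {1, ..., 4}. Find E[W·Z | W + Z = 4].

Outcomes with W + Z = 4: (1,3), (2,2), (3,1), each with probability 1/24.
E[W·Z | W + Z = 4] = (3 + 4 + 3) / 3 = 10/3.

10/3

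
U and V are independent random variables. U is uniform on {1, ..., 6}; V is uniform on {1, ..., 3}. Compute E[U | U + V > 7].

Outcomes with U + V > 7: (5,3), (6,2), (6,3), each with probability 1/18.
E[U | U + V > 7] = (5 + 6 + 6) / 3 = 17/3.

17/3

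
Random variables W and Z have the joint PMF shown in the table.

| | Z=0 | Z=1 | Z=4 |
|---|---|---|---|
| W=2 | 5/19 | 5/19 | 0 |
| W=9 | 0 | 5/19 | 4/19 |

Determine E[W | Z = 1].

P(Z = 1) = 10/19.
Summing W·P(W=x,Z=y) over the conditioning event gives 55/19.
E[W | Z = 1] = (55/19) / (10/19) = 11/2.

11/2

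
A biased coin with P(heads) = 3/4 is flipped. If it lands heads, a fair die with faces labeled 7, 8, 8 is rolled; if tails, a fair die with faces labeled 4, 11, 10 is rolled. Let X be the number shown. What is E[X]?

47/6

E[X | heads] = (7+8+8)/3 = 23/3.
E[X | tails] = (4+11+10)/3 = 25/3.
By the law of total expectation,
E[X] = (3/4)·(23/3) + (1/4)·(25/3) = 47/6.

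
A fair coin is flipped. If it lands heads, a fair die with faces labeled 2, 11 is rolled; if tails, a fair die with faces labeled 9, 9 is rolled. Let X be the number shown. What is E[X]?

31/4

E[X | heads] = (2+11)/2 = 13/2.
E[X | tails] = (9+9)/2 = 9.
By the law of total expectation,
E[X] = (1/2)·(13/2) + (1/2)·(9) = 31/4.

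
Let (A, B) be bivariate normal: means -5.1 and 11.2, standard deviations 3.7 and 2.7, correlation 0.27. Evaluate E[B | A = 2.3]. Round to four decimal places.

12.6580

E[B | A=x] = μ_B + ρ(σ_B/σ_A)(x − μ_A) for jointly normal variables.
E[B | A=2.3] = 11.2 + (0.27)·(2.7/3.7)·(2.3 − (-5.1)) = 11.2 + (0.19703)·(7.4) = 12.6580.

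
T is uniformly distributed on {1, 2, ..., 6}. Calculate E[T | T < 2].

Given T < 2, T is equally likely to be any of {1}.
E[T | T < 2] = (1) / 1 = 1.

1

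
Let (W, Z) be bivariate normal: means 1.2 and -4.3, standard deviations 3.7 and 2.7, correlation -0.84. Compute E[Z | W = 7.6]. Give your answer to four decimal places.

-8.2230

For a bivariate normal, E[Z | W=x] = μ_Z + ρ·(σ_Z/σ_W)·(x − μ_W).
E[Z | W=7.6] = -4.3 + (-0.84)·(2.7/3.7)·(7.6 − (1.2)) = -4.3 + (-0.61297)·(6.4) = -8.2230.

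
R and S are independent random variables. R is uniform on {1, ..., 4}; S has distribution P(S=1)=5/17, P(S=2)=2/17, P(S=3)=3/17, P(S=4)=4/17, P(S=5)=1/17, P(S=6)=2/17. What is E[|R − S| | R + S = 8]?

P(R + S = 8) = 7/68.
Summing |R−S|·P(x,y) over outcomes with R + S = 8 gives 5/34.
E[|R − S| | R + S = 8] = (5/34) / (7/68) = 10/7.

10/7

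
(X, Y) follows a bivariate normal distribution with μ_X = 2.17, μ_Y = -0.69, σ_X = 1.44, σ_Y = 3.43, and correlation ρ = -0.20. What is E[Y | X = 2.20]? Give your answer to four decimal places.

-0.7043

E[Y | X=x] = μ_Y + ρ(σ_Y/σ_X)(x − μ_X) for jointly normal variables.
E[Y | X=2.20] = -0.69 + (-0.20)·(3.43/1.44)·(2.20 − (2.17)) = -0.69 + (-0.47639)·(0.03) = -0.7043.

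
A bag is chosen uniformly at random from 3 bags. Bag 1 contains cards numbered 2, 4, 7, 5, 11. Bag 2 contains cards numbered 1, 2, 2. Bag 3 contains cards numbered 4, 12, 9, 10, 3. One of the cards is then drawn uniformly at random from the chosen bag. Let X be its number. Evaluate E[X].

E[X | bag 1] = (2+4+7+5+11)/5 = 29/5.
E[X | bag 2] = (1+2+2)/3 = 5/3.
E[X | bag 3] = (4+12+9+10+3)/5 = 38/5.
By the law of total expectation,
E[X] = (1/3)·(29/5) + (1/3)·(5/3) + (1/3)·(38/5) = 226/45.

226/45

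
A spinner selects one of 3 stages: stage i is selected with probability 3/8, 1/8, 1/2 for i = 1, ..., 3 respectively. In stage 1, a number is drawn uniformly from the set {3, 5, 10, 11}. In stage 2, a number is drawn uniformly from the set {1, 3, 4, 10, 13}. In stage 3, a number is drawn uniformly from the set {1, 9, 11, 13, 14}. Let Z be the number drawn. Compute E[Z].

E[Z | stage 1] = (3+5+10+11)/4 = 29/4.
E[Z | stage 2] = (1+3+4+10+13)/5 = 31/5.
E[Z | stage 3] = (1+9+11+13+14)/5 = 48/5.
By the law of total expectation,
E[Z] = (3/8)·(29/4) + (1/8)·(31/5) + (1/2)·(48/5) = 1327/160.

1327/160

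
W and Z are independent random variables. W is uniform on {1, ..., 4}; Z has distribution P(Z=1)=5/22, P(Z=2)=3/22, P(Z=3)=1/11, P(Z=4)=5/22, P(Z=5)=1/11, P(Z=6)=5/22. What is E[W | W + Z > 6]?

111/38

P(W + Z > 6) = 19/44.
Summing W·P(x,y) over outcomes with W + Z > 6 gives 111/88.
E[W | W + Z > 6] = (111/88) / (19/44) = 111/38.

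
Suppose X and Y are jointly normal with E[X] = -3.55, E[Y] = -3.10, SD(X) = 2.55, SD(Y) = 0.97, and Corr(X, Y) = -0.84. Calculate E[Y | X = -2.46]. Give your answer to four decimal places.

E[Y | X=x] = μ_Y + ρ(σ_Y/σ_X)(x − μ_X) for jointly normal variables.
E[Y | X=-2.46] = -3.10 + (-0.84)·(0.97/2.55)·(-2.46 − (-3.55)) = -3.10 + (-0.31953)·(1.09) = -3.4483.

-3.4483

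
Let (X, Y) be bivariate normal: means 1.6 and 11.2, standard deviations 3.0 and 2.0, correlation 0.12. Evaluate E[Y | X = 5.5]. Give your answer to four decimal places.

11.5120

The regression of Y on X has slope ρ·σ_Y/σ_X and passes through (μ_X, μ_Y).
E[Y | X=5.5] = 11.2 + (0.12)·(2.0/3.0)·(5.5 − (1.6)) = 11.2 + (0.08)·(3.9) = 11.5120.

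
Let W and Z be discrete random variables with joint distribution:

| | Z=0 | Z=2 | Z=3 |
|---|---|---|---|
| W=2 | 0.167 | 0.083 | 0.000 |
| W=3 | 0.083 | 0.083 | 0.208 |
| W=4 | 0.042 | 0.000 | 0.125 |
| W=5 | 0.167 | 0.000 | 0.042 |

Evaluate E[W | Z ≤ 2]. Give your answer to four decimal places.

3.2016

P(Z ≤ 2) = 0.625.
Summing W·P(W=x,Z=y) over the conditioning event gives 2.001.
E[W | Z ≤ 2] = (2.001) / (0.625) = 3.2016.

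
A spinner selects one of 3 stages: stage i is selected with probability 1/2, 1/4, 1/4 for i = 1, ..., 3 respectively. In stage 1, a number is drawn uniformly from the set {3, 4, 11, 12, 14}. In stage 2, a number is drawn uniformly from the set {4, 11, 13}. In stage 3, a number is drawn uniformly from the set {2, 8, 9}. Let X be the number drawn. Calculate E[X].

E[X | stage 1] = (3+4+11+12+14)/5 = 44/5.
E[X | stage 2] = (4+11+13)/3 = 28/3.
E[X | stage 3] = (2+8+9)/3 = 19/3.
E[X] = (1/2)·(44/5) + (1/4)·(28/3) + (1/4)·(19/3) = 499/60.

499/60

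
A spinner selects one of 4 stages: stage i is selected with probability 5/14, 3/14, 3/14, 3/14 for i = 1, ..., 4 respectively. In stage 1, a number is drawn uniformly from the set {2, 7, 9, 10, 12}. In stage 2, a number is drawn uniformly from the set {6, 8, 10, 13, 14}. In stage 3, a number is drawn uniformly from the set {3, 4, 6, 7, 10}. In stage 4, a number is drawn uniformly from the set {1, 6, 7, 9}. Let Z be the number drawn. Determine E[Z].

E[Z | stage 1] = (2+7+9+10+12)/5 = 8.
E[Z | stage 2] = (6+8+10+13+14)/5 = 51/5.
E[Z | stage 3] = (3+4+6+7+10)/5 = 6.
E[Z | stage 4] = (1+6+7+9)/4 = 23/4.
E[Z] = (5/14)·(8) + (3/14)·(51/5) + (3/14)·(6) + (3/14)·(23/4) = 2117/280.

2117/280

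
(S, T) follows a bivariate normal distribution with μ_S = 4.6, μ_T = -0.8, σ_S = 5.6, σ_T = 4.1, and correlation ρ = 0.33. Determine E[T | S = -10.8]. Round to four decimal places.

The regression of T on S has slope ρ·σ_T/σ_S and passes through (μ_S, μ_T).
E[T | S=-10.8] = -0.8 + (0.33)·(4.1/5.6)·(-10.8 − (4.6)) = -0.8 + (0.24161)·(-15.4) = -4.5208.

-4.5208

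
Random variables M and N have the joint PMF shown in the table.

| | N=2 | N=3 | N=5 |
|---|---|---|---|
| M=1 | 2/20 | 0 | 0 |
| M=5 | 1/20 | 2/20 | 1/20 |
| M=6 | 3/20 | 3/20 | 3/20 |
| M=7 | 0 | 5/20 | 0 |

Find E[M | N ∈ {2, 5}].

P(N ∈ {2, 5}) = 1/2.
Σ M·P over the event = 1·(2/20) + 5·(1/20) + 5·(1/20) + 6·(3/20) + 6·(3/20) = 12/5.
E[M | N ∈ {2, 5}] = (12/5) / (1/2) = 24/5.

24/5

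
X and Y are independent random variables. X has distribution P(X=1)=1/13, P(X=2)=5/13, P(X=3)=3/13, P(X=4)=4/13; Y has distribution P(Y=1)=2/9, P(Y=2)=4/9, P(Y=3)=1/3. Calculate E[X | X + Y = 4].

P(X + Y = 4) = 29/117.
Summing X·P(x,y) over outcomes with X + Y = 4 gives 61/117.
E[X | X + Y = 4] = (61/117) / (29/117) = 61/29.

61/29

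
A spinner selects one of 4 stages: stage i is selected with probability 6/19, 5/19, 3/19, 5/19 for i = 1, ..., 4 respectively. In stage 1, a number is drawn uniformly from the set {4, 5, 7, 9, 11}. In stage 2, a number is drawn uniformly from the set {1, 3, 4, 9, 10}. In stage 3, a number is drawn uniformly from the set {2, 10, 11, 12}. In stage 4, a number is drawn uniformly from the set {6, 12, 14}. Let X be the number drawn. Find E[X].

473/60

E[X | stage 1] = (4+5+7+9+11)/5 = 36/5.
E[X | stage 2] = (1+3+4+9+10)/5 = 27/5.
E[X | stage 3] = (2+10+11+12)/4 = 35/4.
E[X | stage 4] = (6+12+14)/3 = 32/3.
E[X] = (6/19)·(36/5) + (5/19)·(27/5) + (3/19)·(35/4) + (5/19)·(32/3) = 473/60.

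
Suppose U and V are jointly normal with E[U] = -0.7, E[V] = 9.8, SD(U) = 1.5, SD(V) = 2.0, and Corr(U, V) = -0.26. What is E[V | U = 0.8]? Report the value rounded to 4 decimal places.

E[V | U=x] = μ_V + ρ(σ_V/σ_U)(x − μ_U) for jointly normal variables.
E[V | U=0.8] = 9.8 + (-0.26)·(2.0/1.5)·(0.8 − (-0.7)) = 9.8 + (-0.34667)·(1.5) = 9.2800.

9.2800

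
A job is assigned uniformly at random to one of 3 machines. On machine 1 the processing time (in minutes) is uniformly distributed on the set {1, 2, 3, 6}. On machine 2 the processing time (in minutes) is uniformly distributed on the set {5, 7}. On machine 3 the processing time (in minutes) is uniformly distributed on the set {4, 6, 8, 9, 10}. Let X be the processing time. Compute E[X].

E[X | machine 1] = (1+2+3+6)/4 = 3.
E[X | machine 2] = (5+7)/2 = 6.
E[X | machine 3] = (4+6+8+9+10)/5 = 37/5.
E[X] = (1/3)·(3) + (1/3)·(6) + (1/3)·(37/5) = 82/15.

82/15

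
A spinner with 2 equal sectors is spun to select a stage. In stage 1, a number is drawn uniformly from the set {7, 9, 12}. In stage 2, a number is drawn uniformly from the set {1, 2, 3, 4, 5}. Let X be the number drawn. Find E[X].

E[X | stage 1] = (7+9+12)/3 = 28/3.
E[X | stage 2] = (1+2+3+4+5)/5 = 3.
E[X] = (1/2)·(28/3) + (1/2)·(3) = 37/6.

37/6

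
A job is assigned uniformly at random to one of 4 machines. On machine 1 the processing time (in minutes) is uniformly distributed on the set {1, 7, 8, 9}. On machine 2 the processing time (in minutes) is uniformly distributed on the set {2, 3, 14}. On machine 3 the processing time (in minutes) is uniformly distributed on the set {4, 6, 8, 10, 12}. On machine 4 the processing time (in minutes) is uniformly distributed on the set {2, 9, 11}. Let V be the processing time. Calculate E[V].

335/48

E[V | machine 1] = (1+7+8+9)/4 = 25/4.
E[V | machine 2] = (2+3+14)/3 = 19/3.
E[V | machine 3] = (4+6+8+10+12)/5 = 8.
E[V | machine 4] = (2+9+11)/3 = 22/3.
E[V] = (1/4)·(25/4) + (1/4)·(19/3) + (1/4)·(8) + (1/4)·(22/3) = 335/48.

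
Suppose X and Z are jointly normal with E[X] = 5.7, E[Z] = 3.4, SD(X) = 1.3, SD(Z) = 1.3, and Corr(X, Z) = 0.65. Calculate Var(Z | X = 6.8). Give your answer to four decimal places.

For a bivariate normal, Var(Z | X=x) = σ_Z²(1 − ρ²).
Var(Z | X=6.8) = (1.3)²·(1 − (0.65)²) = 1.69·0.5775 = 0.9760.

0.9760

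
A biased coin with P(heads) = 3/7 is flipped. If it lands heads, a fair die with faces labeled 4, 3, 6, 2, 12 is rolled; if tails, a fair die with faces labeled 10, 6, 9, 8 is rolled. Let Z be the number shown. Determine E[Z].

246/35

E[Z | heads] = (4+3+6+2+12)/5 = 27/5.
E[Z | tails] = (10+6+9+8)/4 = 33/4.
E[Z] = (3/7)·(27/5) + (4/7)·(33/4) = 246/35.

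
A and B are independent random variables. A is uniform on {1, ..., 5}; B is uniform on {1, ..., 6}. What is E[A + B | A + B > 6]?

P(A + B > 6) = 1/2.
Summing (A+B)·P(x,y) over outcomes with A + B > 6 gives 25/6.
E[A + B | A + B > 6] = (25/6) / (1/2) = 25/3.

25/3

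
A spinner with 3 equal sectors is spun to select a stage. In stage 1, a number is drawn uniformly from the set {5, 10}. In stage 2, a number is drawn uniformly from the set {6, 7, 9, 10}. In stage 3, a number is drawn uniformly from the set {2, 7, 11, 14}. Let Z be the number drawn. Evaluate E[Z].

E[Z | stage 1] = (5+10)/2 = 15/2.
E[Z | stage 2] = (6+7+9+10)/4 = 8.
E[Z | stage 3] = (2+7+11+14)/4 = 17/2.
By the law of total expectation,
E[Z] = (1/3)·(15/2) + (1/3)·(8) + (1/3)·(17/2) = 8.

8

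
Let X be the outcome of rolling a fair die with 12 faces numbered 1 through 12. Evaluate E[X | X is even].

Given X is even, X is equally likely to be any of {2, 4, 6, 8, 10, 12}.
E[X | X is even] = (2 + 4 + 6 + 8 + 10 + 12) / 6 = 7.

7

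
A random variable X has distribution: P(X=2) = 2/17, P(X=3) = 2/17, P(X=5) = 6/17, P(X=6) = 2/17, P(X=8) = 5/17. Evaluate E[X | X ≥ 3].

P(X ≥ 3) = 15/17.
Σ over the event: 3·2/17 + 5·6/17 + 6·2/17 + 8·5/17 = 88/17.
E[X | X ≥ 3] = (88/17) / (15/17) = 88/15.

88/15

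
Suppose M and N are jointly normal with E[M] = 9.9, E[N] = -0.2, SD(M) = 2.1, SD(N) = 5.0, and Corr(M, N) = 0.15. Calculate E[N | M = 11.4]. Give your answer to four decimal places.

The regression of N on M has slope ρ·σ_N/σ_M and passes through (μ_M, μ_N).
E[N | M=11.4] = -0.2 + (0.15)·(5.0/2.1)·(11.4 − (9.9)) = -0.2 + (0.35714)·(1.5) = 0.3357.

0.3357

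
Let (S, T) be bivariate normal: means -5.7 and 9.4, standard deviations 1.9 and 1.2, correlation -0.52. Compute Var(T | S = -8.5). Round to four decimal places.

The conditional variance in a bivariate normal is σ_T²(1 − ρ²), independent of x.
Var(T | S=-8.5) = (1.2)²·(1 − (-0.52)²) = 1.44·0.7296 = 1.0506.

1.0506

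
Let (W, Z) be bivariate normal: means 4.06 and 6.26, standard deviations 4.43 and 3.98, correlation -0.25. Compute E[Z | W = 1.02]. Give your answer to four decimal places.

6.9428

The regression of Z on W has slope ρ·σ_Z/σ_W and passes through (μ_W, μ_Z).
E[Z | W=1.02] = 6.26 + (-0.25)·(3.98/4.43)·(1.02 − (4.06)) = 6.26 + (-0.2246)·(-3.04) = 6.9428.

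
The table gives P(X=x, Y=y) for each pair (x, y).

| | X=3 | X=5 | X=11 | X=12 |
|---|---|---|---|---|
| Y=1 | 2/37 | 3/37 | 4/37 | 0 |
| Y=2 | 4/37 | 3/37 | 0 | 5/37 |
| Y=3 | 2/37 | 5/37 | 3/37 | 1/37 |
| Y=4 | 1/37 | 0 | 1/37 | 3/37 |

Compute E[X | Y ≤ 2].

P(Y ≤ 2) = 21/37.
Σ X·P over the event = 3·(2/37) + 3·(4/37) + 5·(3/37) + 5·(3/37) + 11·(4/37) + 12·(5/37) = 152/37.
E[X | Y ≤ 2] = (152/37) / (21/37) = 152/21.

152/21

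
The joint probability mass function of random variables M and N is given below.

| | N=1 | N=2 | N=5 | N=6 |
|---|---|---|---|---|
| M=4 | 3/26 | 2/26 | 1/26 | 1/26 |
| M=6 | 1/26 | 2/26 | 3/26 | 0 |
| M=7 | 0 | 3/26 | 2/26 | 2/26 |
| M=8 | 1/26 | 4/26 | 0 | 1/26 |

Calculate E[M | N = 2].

P(N = 2) = 11/26.
Σ M·P over the event = 4·(2/26) + 6·(2/26) + 7·(3/26) + 8·(4/26) = 73/26.
E[M | N = 2] = (73/26) / (11/26) = 73/11.

73/11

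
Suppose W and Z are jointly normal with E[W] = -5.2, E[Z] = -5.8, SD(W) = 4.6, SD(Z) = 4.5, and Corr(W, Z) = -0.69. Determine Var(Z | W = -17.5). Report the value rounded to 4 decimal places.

The conditional variance in a bivariate normal is σ_Z²(1 − ρ²), independent of x.
Var(Z | W=-17.5) = (4.5)²·(1 − (-0.69)²) = 20.25·0.5239 = 10.6090.

10.6090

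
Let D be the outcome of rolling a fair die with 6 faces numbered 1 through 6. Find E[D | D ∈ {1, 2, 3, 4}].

5/2

P(D ∈ {1, 2, 3, 4}) = 2/3.
Σ over the event: 1·1/6 + 2·1/6 + 3·1/6 + 4·1/6 = 5/3.
E[D | D ∈ {1, 2, 3, 4}] = (5/3) / (2/3) = 5/2.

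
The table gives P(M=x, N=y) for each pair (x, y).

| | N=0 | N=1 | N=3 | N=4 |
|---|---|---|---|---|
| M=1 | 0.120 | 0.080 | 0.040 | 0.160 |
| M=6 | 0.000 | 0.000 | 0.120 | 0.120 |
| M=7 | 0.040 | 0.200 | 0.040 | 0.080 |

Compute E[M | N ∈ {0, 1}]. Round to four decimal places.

P(N ∈ {0, 1}) = 0.440.
Summing M·P(M=x,N=y) over the conditioning event gives 1.880.
E[M | N ∈ {0, 1}] = (1.880) / (0.440) = 4.2727.

4.2727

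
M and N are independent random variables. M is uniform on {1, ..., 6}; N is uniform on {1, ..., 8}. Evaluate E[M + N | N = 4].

15/2

Outcomes with N = 4: (1,4), (2,4), (3,4), (4,4), (5,4), (6,4), each with probability 1/48.
E[M + N | N = 4] = (5 + 6 + 7 + 8 + 9 + 10) / 6 = 15/2.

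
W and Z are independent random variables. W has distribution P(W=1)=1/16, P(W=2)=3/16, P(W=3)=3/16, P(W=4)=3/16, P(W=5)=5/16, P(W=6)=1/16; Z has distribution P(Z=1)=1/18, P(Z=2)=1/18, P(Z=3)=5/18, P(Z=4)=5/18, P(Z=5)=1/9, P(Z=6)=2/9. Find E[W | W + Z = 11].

56/11

P(W + Z = 11) = 11/144.
Summing W·P(x,y) over outcomes with W + Z = 11 gives 7/18.
E[W | W + Z = 11] = (7/18) / (11/144) = 56/11.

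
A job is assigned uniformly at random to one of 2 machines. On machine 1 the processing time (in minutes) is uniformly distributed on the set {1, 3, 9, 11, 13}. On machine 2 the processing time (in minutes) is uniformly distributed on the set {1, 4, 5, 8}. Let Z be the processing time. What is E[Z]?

E[Z | machine 1] = (1+3+9+11+13)/5 = 37/5.
E[Z | machine 2] = (1+4+5+8)/4 = 9/2.
E[Z] = (1/2)·(37/5) + (1/2)·(9/2) = 119/20.

119/20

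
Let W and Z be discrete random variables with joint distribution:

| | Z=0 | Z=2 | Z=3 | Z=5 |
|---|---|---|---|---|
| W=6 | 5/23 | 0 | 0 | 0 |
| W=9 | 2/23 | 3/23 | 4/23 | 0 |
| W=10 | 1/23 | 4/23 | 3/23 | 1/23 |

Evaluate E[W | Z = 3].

P(Z = 3) = 7/23.
Σ W·P over the event = 9·(4/23) + 10·(3/23) = 66/23.
E[W | Z = 3] = (66/23) / (7/23) = 66/7.

66/7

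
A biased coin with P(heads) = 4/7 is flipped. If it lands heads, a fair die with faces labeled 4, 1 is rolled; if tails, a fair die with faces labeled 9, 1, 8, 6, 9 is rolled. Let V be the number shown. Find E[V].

149/35

E[V | heads] = (4+1)/2 = 5/2.
E[V | tails] = (9+1+8+6+9)/5 = 33/5.
E[V] = (4/7)·(5/2) + (3/7)·(33/5) = 149/35.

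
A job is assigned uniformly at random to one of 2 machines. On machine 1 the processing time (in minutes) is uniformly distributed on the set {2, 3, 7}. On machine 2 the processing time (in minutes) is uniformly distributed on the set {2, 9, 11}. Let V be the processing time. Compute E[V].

E[V | machine 1] = (2+3+7)/3 = 4.
E[V | machine 2] = (2+9+11)/3 = 22/3.
By the law of total expectation,
E[V] = (1/2)·(4) + (1/2)·(22/3) = 17/3.

17/3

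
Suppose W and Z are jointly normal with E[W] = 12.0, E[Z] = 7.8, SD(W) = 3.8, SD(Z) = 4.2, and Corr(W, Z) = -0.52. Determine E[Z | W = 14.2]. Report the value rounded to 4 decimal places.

6.5356

E[Z | W=x] = μ_Z + ρ(σ_Z/σ_W)(x − μ_W) for jointly normal variables.
E[Z | W=14.2] = 7.8 + (-0.52)·(4.2/3.8)·(14.2 − (12.0)) = 7.8 + (-0.57474)·(2.2) = 6.5356.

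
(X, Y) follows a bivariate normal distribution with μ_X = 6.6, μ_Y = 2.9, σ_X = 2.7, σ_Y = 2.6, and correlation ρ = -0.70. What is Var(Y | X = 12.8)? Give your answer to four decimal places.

3.4476

The conditional variance in a bivariate normal is σ_Y²(1 − ρ²), independent of x.
Var(Y | X=12.8) = (2.6)²·(1 − (-0.70)²) = 6.76·0.51 = 3.4476.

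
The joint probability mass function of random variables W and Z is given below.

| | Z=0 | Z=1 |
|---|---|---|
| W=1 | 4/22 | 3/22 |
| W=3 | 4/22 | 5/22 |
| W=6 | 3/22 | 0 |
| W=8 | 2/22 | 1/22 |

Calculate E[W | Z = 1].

26/9

P(Z = 1) = 9/22.
Σ W·P over the event = 1·(3/22) + 3·(5/22) + 8·(1/22) = 13/11.
E[W | Z = 1] = (13/11) / (9/22) = 26/9.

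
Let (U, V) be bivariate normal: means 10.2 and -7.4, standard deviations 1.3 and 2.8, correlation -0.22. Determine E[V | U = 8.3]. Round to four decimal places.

E[V | U=x] = μ_V + ρ(σ_V/σ_U)(x − μ_U) for jointly normal variables.
E[V | U=8.3] = -7.4 + (-0.22)·(2.8/1.3)·(8.3 − (10.2)) = -7.4 + (-0.47385)·(-1.9) = -6.4997.

-6.4997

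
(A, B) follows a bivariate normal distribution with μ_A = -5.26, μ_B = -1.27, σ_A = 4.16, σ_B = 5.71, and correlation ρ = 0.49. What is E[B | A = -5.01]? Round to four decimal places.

-1.1019

For a bivariate normal, E[B | A=x] = μ_B + ρ·(σ_B/σ_A)·(x − μ_A).
E[B | A=-5.01] = -1.27 + (0.49)·(5.71/4.16)·(-5.01 − (-5.26)) = -1.27 + (0.67257)·(0.25) = -1.1019.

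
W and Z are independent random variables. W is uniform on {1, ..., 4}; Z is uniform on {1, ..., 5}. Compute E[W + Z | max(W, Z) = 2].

10/3

P(max(W, Z) = 2) = 3/20.
Summing (W+Z)·P(x,y) over outcomes with max(W, Z) = 2 gives 1/2.
E[W + Z | max(W, Z) = 2] = (1/2) / (3/20) = 10/3.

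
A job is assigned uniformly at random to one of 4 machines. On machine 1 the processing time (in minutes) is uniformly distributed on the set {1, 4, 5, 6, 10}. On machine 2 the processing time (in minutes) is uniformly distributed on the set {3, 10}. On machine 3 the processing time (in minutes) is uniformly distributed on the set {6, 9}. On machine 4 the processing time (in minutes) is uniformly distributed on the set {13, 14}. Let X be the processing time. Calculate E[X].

327/40

E[X | machine 1] = (1+4+5+6+10)/5 = 26/5.
E[X | machine 2] = (3+10)/2 = 13/2.
E[X | machine 3] = (6+9)/2 = 15/2.
E[X | machine 4] = (13+14)/2 = 27/2.
By the law of total expectation,
E[X] = (1/4)·(26/5) + (1/4)·(13/2) + (1/4)·(15/2) + (1/4)·(27/2) = 327/40.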